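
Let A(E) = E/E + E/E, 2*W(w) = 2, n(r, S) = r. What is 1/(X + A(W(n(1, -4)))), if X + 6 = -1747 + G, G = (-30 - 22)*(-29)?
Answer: -1/243 ≈ -0.0041152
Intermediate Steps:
G = 1508 (G = -52*(-29) = 1508)
W(w) = 1 (W(w) = (½)*2 = 1)
X = -245 (X = -6 + (-1747 + 1508) = -6 - 239 = -245)
A(E) = 2 (A(E) = 1 + 1 = 2)
1/(X + A(W(n(1, -4)))) = 1/(-245 + 2) = 1/(-243) = -1/243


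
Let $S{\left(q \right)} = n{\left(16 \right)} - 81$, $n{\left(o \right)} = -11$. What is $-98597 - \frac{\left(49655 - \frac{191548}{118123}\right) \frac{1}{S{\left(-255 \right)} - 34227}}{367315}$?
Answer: $- \frac{146815347664817481018}{1489044774898655} \approx -98597.0$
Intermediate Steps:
$S{\left(q \right)} = -92$ ($S{\left(q \right)} = -11 - 81 = -92$)
$-98597 - \frac{\left(49655 - \frac{191548}{118123}\right) \frac{1}{S{\left(-255 \right)} - 34227}}{367315} = -98597 - \frac{\left(49655 - \frac{191548}{118123}\right) \frac{1}{-92 - 34227}}{367315} = -98597 - \frac{49655 - \frac{191548}{118123}}{-34319} \cdot \frac{1}{367315} = -98597 - \left(49655 - \frac{191548}{118123}\right) \left(- \frac{1}{34319}\right) \frac{1}{367315} = -98597 - \frac{5865206017}{118123} \left(- \frac{1}{34319}\right) \frac{1}{367315} = -98597 - \left(- \frac{5865206017}{4053863237}\right) \frac{1}{367315} = -98597 - - \frac{5865206017}{1489044774898655} = -98597 + \frac{5865206017}{1489044774898655} = - \frac{146815347664817481018}{1489044774898655}$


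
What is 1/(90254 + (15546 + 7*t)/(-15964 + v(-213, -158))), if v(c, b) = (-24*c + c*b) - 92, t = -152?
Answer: 11355/1024841411 ≈ 1.1080e-5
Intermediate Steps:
v(c, b) = -92 - 24*c + b*c (v(c, b) = (-24*c + b*c) - 92 = -92 - 24*c + b*c)
1/(90254 + (15546 + 7*t)/(-15964 + v(-213, -158))) = 1/(90254 + (15546 + 7*(-152))/(-15964 + (-92 - 24*(-213) - 158*(-213)))) = 1/(90254 + (15546 - 1064)/(-15964 + (-92 + 5112 + 33654))) = 1/(90254 + 14482/(-15964 + 38674)) = 1/(90254 + 14482/22710) = 1/(90254 + 14482*(1/22710)) = 1/(90254 + 7241/11355) = 1/(1024841411/11355) = 11355/1024841411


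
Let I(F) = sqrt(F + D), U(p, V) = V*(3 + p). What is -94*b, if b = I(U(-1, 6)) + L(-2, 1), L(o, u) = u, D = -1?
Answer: -94 - 94*sqrt(11) ≈ -405.76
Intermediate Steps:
I(F) = sqrt(-1 + F) (I(F) = sqrt(F - 1) = sqrt(-1 + F))
b = 1 + sqrt(11) (b = sqrt(-1 + 6*(3 - 1)) + 1 = sqrt(-1 + 6*2) + 1 = sqrt(-1 + 12) + 1 = sqrt(11) + 1 = 1 + sqrt(11) ≈ 4.3166)
-94*b = -94*(1 + sqrt(11)) = -94 - 94*sqrt(11)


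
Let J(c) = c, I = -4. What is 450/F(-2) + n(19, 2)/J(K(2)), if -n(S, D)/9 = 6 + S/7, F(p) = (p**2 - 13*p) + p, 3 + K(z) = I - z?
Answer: 347/14 ≈ 24.786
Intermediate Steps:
K(z) = -7 - z (K(z) = -3 + (-4 - z) = -7 - z)
F(p) = p**2 - 12*p
n(S, D) = -54 - 9*S/7 (n(S, D) = -9*(6 + S/7) = -54 - 9*S/7)
450/F(-2) + n(19, 2)/J(K(2)) = 450/((-2*(-12 - 2))) + (-54 - 9/7*19)/(-7 - 1*2) = 450/((-2*(-14))) + (-54 - 171/7)/(-7 - 2) = 450/28 - 549/7/(-9) = 450*(1/28) - 549/7*(-1/9) = 225/14 + 61/7 = 347/14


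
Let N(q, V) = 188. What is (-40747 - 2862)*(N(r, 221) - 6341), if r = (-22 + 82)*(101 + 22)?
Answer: 268326177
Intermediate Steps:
r = 7380 (r = 60*123 = 7380)
(-40747 - 2862)*(N(r, 221) - 6341) = (-40747 - 2862)*(188 - 6341) = -43609*(-6153) = 268326177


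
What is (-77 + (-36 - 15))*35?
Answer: -4480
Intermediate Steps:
(-77 + (-36 - 15))*35 = (-77 - 51)*35 = -128*35 = -4480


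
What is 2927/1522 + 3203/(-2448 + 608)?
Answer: 255357/1400240 ≈ 0.18237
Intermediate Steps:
2927/1522 + 3203/(-2448 + 608) = 2927*(1/1522) + 3203/(-1840) = 2927/1522 + 3203*(-1/1840) = 2927/1522 - 3203/1840 = 255357/1400240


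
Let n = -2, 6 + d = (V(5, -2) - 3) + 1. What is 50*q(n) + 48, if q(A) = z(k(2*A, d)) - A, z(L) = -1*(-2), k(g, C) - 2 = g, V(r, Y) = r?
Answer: 248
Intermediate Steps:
d = -3 (d = -6 + ((5 - 3) + 1) = -6 + (2 + 1) = -6 + 3 = -3)
k(g, C) = 2 + g
z(L) = 2
q(A) = 2 - A
50*q(n) + 48 = 50*(2 - 1*(-2)) + 48 = 50*(2 + 2) + 48 = 50*4 + 48 = 200 + 48 = 248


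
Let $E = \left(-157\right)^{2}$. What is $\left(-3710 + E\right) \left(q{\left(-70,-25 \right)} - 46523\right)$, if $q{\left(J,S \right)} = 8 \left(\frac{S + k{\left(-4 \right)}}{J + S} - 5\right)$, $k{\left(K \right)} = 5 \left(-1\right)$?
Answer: $- \frac{18523665411}{19} \approx -9.7493 \cdot 10^{8}$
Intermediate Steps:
$k{\left(K \right)} = -5$
$E = 24649$
$q{\left(J,S \right)} = -40 + \frac{8 \left(-5 + S\right)}{J + S}$ ($q{\left(J,S \right)} = 8 \left(\frac{S - 5}{J + S} - 5\right) = 8 \left(\frac{-5 + S}{J + S} - 5\right) = 8 \left(-5 + \frac{-5 + S}{J + S}\right) = -40 + \frac{8 \left(-5 + S\right)}{J + S}$)
$\left(-3710 + E\right) \left(q{\left(-70,-25 \right)} - 46523\right) = \left(-3710 + 24649\right) \left(\frac{8 \left(-5 - -350 - -100\right)}{-70 - 25} - 46523\right) = 20939 \left(\frac{8 \left(-5 + 350 + 100\right)}{-95} - 46523\right) = 20939 \left(8 \left(- \frac{1}{95}\right) 445 - 46523\right) = 20939 \left(- \frac{712}{19} - 46523\right) = 20939 \left(- \frac{884649}{19}\right) = - \frac{18523665411}{19}$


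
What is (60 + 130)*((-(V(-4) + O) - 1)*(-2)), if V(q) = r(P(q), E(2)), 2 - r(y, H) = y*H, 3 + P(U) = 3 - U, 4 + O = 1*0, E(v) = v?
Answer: -3420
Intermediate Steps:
O = -4 (O = -4 + 1*0 = -4 + 0 = -4)
P(U) = -U (P(U) = -3 + (3 - U) = -U)
r(y, H) = 2 - H*y (r(y, H) = 2 - y*H = 2 - H*y)
V(q) = 2 + 2*q (V(q) = 2 - 1*2*(-q) = 2 + 2*q)
(60 + 130)*((-(V(-4) + O) - 1)*(-2)) = (60 + 130)*((-((2 + 2*(-4)) - 4) - 1)*(-2)) = 190*((-((2 - 8) - 4) - 1)*(-2)) = 190*((-(-6 - 4) - 1)*(-2)) = 190*((-1*(-10) - 1)*(-2)) = 190*((10 - 1)*(-2)) = 190*(9*(-2)) = 190*(-18) = -3420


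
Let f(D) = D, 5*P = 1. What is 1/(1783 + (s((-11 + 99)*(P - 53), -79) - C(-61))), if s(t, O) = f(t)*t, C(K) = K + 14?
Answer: 25/539771574 ≈ 4.6316e-8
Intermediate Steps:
P = 1/5 (P = (1/5)*1 = 1/5 ≈ 0.20000)
C(K) = 14 + K
s(t, O) = t**2 (s(t, O) = t*t = t**2)
1/(1783 + (s((-11 + 99)*(P - 53), -79) - C(-61))) = 1/(1783 + (((-11 + 99)*(1/5 - 53))**2 - (14 - 61))) = 1/(1783 + ((88*(-264/5))**2 - 1*(-47))) = 1/(1783 + ((-23232/5)**2 + 47)) = 1/(1783 + (539725824/25 + 47)) = 1/(1783 + 539726999/25) = 1/(539771574/25) = 25/539771574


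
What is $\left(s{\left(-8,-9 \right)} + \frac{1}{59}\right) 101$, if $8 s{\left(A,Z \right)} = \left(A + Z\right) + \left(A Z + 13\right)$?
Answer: $\frac{101505}{118} \approx 860.21$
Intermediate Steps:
$s{\left(A,Z \right)} = \frac{13}{8} + \frac{A}{8} + \frac{Z}{8} + \frac{A Z}{8}$ ($s{\left(A,Z \right)} = \frac{\left(A + Z\right) + \left(A Z + 13\right)}{8} = \frac{\left(A + Z\right) + \left(13 + A Z\right)}{8} = \frac{13 + A + Z + A Z}{8} = \frac{13}{8} + \frac{A}{8} + \frac{Z}{8} + \frac{A Z}{8}$)
$\left(s{\left(-8,-9 \right)} + \frac{1}{59}\right) 101 = \left(\left(\frac{13}{8} + \frac{1}{8} \left(-8\right) + \frac{1}{8} \left(-9\right) + \frac{1}{8} \left(-8\right) \left(-9\right)\right) + \frac{1}{59}\right) 101 = \left(\left(\frac{13}{8} - 1 - \frac{9}{8} + 9\right) + \frac{1}{59}\right) 101 = \left(\frac{17}{2} + \frac{1}{59}\right) 101 = \frac{1005}{118} \cdot 101 = \frac{101505}{118}$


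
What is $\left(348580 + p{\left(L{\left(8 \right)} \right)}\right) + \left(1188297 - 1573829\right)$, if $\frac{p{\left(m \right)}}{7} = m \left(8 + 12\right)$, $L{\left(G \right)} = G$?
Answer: $-35832$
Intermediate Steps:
$p{\left(m \right)} = 140 m$ ($p{\left(m \right)} = 7 m \left(8 + 12\right) = 7 m 20 = 7 \cdot 20 m = 140 m$)
$\left(348580 + p{\left(L{\left(8 \right)} \right)}\right) + \left(1188297 - 1573829\right) = \left(348580 + 140 \cdot 8\right) + \left(1188297 - 1573829\right) = \left(348580 + 1120\right) + \left(1188297 - 1573829\right) = 349700 - 385532 = -35832$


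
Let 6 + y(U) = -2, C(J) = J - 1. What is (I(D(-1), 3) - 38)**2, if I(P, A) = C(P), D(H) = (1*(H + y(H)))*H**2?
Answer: 2304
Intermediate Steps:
C(J) = -1 + J
y(U) = -8 (y(U) = -6 - 2 = -8)
D(H) = H**2*(-8 + H) (D(H) = (1*(H - 8))*H**2 = (1*(-8 + H))*H**2 = (-8 + H)*H**2 = H**2*(-8 + H))
I(P, A) = -1 + P
(I(D(-1), 3) - 38)**2 = ((-1 + (-1)**2*(-8 - 1)) - 38)**2 = ((-1 + 1*(-9)) - 38)**2 = ((-1 - 9) - 38)**2 = (-10 - 38)**2 = (-48)**2 = 2304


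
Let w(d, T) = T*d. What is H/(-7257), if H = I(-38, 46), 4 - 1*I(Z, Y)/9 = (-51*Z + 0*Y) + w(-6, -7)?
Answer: 5928/2419 ≈ 2.4506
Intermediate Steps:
I(Z, Y) = -342 + 459*Z (I(Z, Y) = 36 - 9*((-51*Z + 0*Y) - 7*(-6)) = 36 - 9*((-51*Z + 0) + 42) = 36 - 9*(-51*Z + 42) = 36 - 9*(42 - 51*Z) = 36 + (-378 + 459*Z) = -342 + 459*Z)
H = -17784 (H = -342 + 459*(-38) = -342 - 17442 = -17784)
H/(-7257) = -17784/(-7257) = -17784*(-1/7257) = 5928/2419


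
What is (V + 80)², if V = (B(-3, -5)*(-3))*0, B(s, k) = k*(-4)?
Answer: 6400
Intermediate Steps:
B(s, k) = -4*k
V = 0 (V = (-4*(-5)*(-3))*0 = (20*(-3))*0 = -60*0 = 0)
(V + 80)² = (0 + 80)² = 80² = 6400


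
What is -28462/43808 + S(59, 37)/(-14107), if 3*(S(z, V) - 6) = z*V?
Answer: -650480855/926999184 ≈ -0.70171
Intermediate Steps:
S(z, V) = 6 + V*z/3 (S(z, V) = 6 + (z*V)/3 = 6 + (V*z)/3 = 6 + V*z/3)
-28462/43808 + S(59, 37)/(-14107) = -28462/43808 + (6 + (1/3)*37*59)/(-14107) = -28462*1/43808 + (6 + 2183/3)*(-1/14107) = -14231/21904 + (2201/3)*(-1/14107) = -14231/21904 - 2201/42321 = -650480855/926999184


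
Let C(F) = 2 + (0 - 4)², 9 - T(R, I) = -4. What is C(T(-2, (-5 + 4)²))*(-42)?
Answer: -756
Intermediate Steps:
T(R, I) = 13 (T(R, I) = 9 - 1*(-4) = 9 + 4 = 13)
C(F) = 18 (C(F) = 2 + (-4)² = 2 + 16 = 18)
C(T(-2, (-5 + 4)²))*(-42) = 18*(-42) = -756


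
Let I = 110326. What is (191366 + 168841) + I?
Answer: 470533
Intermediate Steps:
(191366 + 168841) + I = (191366 + 168841) + 110326 = 360207 + 110326 = 470533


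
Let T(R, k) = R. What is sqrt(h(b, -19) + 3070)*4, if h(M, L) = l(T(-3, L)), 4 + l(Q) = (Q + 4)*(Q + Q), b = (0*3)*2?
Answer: 24*sqrt(85) ≈ 221.27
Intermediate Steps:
b = 0 (b = 0*2 = 0)
l(Q) = -4 + 2*Q*(4 + Q) (l(Q) = -4 + (Q + 4)*(Q + Q) = -4 + (4 + Q)*(2*Q) = -4 + 2*Q*(4 + Q))
h(M, L) = -10 (h(M, L) = -4 + 2*(-3)**2 + 8*(-3) = -4 + 2*9 - 24 = -4 + 18 - 24 = -10)
sqrt(h(b, -19) + 3070)*4 = sqrt(-10 + 3070)*4 = sqrt(3060)*4 = (6*sqrt(85))*4 = 24*sqrt(85)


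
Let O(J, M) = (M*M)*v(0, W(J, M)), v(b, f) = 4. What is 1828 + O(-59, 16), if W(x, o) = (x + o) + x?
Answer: 2852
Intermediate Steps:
W(x, o) = o + 2*x (W(x, o) = (o + x) + x = o + 2*x)
O(J, M) = 4*M² (O(J, M) = (M*M)*4 = M²*4 = 4*M²)
1828 + O(-59, 16) = 1828 + 4*16² = 1828 + 4*256 = 1828 + 1024 = 2852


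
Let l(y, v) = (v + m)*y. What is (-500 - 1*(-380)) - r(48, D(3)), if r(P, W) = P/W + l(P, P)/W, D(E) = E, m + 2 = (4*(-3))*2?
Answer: -488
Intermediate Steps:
m = -26 (m = -2 + (4*(-3))*2 = -2 - 12*2 = -2 - 24 = -26)
l(y, v) = y*(-26 + v) (l(y, v) = (v - 26)*y = (-26 + v)*y = y*(-26 + v))
r(P, W) = P/W + P*(-26 + P)/W (r(P, W) = P/W + (P*(-26 + P))/W = P/W + P*(-26 + P)/W)
(-500 - 1*(-380)) - r(48, D(3)) = (-500 - 1*(-380)) - 48*(-25 + 48)/3 = (-500 + 380) - 48*23/3 = -120 - 1*368 = -120 - 368 = -488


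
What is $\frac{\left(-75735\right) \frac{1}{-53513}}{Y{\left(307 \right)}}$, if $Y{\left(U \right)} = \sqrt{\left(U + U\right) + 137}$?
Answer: $\frac{75735 \sqrt{751}}{40188263} \approx 0.051644$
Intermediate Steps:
$Y{\left(U \right)} = \sqrt{137 + 2 U}$ ($Y{\left(U \right)} = \sqrt{2 U + 137} = \sqrt{137 + 2 U}$)
$\frac{\left(-75735\right) \frac{1}{-53513}}{Y{\left(307 \right)}} = \frac{\left(-75735\right) \frac{1}{-53513}}{\sqrt{137 + 2 \cdot 307}} = \frac{\left(-75735\right) \left(- \frac{1}{53513}\right)}{\sqrt{137 + 614}} = \frac{75735}{53513 \sqrt{751}} = \frac{75735 \frac{\sqrt{751}}{751}}{53513} = \frac{75735 \sqrt{751}}{40188263}$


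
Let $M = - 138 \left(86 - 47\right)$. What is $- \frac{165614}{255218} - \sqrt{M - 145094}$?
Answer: $- \frac{82807}{127609} - 2 i \sqrt{37619} \approx -0.64891 - 387.91 i$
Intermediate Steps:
$M = -5382$ ($M = \left(-138\right) 39 = -5382$)
$- \frac{165614}{255218} - \sqrt{M - 145094} = - \frac{165614}{255218} - \sqrt{-5382 - 145094} = \left(-165614\right) \frac{1}{255218} - \sqrt{-150476} = - \frac{82807}{127609} - 2 i \sqrt{37619}$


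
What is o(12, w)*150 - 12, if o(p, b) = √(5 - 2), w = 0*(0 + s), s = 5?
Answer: -12 + 150*√3 ≈ 247.81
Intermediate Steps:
w = 0 (w = 0*(0 + 5) = 0*5 = 0)
o(p, b) = √3
o(12, w)*150 - 12 = √3*150 - 12 = 150*√3 - 12 = -12 + 150*√3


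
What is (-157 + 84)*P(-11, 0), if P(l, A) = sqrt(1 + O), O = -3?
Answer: -73*I*sqrt(2) ≈ -103.24*I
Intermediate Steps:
P(l, A) = I*sqrt(2) (P(l, A) = sqrt(1 - 3) = sqrt(-2) = I*sqrt(2))
(-157 + 84)*P(-11, 0) = (-157 + 84)*(I*sqrt(2)) = -73*I*sqrt(2)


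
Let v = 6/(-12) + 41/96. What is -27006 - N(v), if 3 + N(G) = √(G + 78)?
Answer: -27003 - √44886/24 ≈ -27012.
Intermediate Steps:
v = -7/96 (v = 6*(-1/12) + 41*(1/96) = -½ + 41/96 = -7/96 ≈ -0.072917)
N(G) = -3 + √(78 + G) (N(G) = -3 + √(G + 78) = -3 + √(78 + G))
-27006 - N(v) = -27006 - (-3 + √(78 - 7/96)) = -27006 - (-3 + √(7481/96)) = -27006 - (-3 + √44886/24) = -27006 + (3 - √44886/24) = -27003 - √44886/24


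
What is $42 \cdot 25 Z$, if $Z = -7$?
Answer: $-7350$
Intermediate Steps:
$42 \cdot 25 Z = 42 \cdot 25 \left(-7\right) = 1050 \left(-7\right) = -7350$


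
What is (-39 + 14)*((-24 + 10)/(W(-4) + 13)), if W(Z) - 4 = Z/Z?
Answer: 175/9 ≈ 19.444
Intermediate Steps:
W(Z) = 5 (W(Z) = 4 + Z/Z = 4 + 1 = 5)
(-39 + 14)*((-24 + 10)/(W(-4) + 13)) = (-39 + 14)*((-24 + 10)/(5 + 13)) = -(-350)/18 = -25*(-7/9) = 175/9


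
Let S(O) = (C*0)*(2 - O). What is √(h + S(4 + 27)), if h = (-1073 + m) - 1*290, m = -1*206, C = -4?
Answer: I*√1569 ≈ 39.611*I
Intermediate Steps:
m = -206
S(O) = 0 (S(O) = (-4*0)*(2 - O) = 0*(2 - O) = 0)
h = -1569 (h = (-1073 - 206) - 1*290 = -1279 - 290 = -1569)
√(h + S(4 + 27)) = √(-1569 + 0) = √(-1569) = I*√1569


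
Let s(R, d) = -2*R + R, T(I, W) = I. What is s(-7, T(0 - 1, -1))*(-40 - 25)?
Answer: -455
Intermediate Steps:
s(R, d) = -R
s(-7, T(0 - 1, -1))*(-40 - 25) = (-1*(-7))*(-40 - 25) = 7*(-65) = -455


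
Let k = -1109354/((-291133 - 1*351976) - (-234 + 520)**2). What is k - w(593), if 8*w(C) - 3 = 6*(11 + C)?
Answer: -2620355603/5799240 ≈ -451.84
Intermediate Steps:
w(C) = 69/8 + 3*C/4 (w(C) = 3/8 + (6*(11 + C))/8 = 3/8 + (66 + 6*C)/8 = 3/8 + (33/4 + 3*C/4) = 69/8 + 3*C/4)
k = 1109354/724905 (k = -1109354/((-291133 - 351976) - 1*286**2) = -1109354/(-643109 - 1*81796) = -1109354/(-643109 - 81796) = -1109354/(-724905) = -1109354*(-1/724905) = 1109354/724905 ≈ 1.5303)
k - w(593) = 1109354/724905 - (69/8 + (3/4)*593) = 1109354/724905 - (69/8 + 1779/4) = 1109354/724905 - 1*3627/8 = 1109354/724905 - 3627/8 = -2620355603/5799240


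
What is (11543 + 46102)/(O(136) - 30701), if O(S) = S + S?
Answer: -305/161 ≈ -1.8944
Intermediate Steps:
O(S) = 2*S
(11543 + 46102)/(O(136) - 30701) = (11543 + 46102)/(2*136 - 30701) = 57645/(272 - 30701) = 57645/(-30429) = 57645*(-1/30429) = -305/161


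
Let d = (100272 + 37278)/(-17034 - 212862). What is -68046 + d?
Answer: -2607273461/38316 ≈ -68047.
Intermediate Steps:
d = -22925/38316 (d = 137550/(-229896) = 137550*(-1/229896) = -22925/38316 ≈ -0.59831)
-68046 + d = -68046 - 22925/38316 = -2607273461/38316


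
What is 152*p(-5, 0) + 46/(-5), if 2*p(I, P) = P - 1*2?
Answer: -806/5 ≈ -161.20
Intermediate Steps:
p(I, P) = -1 + P/2 (p(I, P) = (P - 1*2)/2 = (P - 2)/2 = (-2 + P)/2 = -1 + P/2)
152*p(-5, 0) + 46/(-5) = 152*(-1 + (1/2)*0) + 46/(-5) = 152*(-1 + 0) + 46*(-1/5) = 152*(-1) - 46/5 = -152 - 46/5 = -806/5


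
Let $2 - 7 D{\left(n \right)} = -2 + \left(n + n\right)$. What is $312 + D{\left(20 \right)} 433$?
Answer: $- \frac{13404}{7} \approx -1914.9$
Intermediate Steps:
$D{\left(n \right)} = \frac{4}{7} - \frac{2 n}{7}$ ($D{\left(n \right)} = \frac{2}{7} - \frac{-2 + \left(n + n\right)}{7} = \frac{2}{7} - \frac{-2 + 2 n}{7} = \frac{2}{7} - \left(- \frac{2}{7} + \frac{2 n}{7}\right) = \frac{4}{7} - \frac{2 n}{7}$)
$312 + D{\left(20 \right)} 433 = 312 + \left(\frac{4}{7} - \frac{40}{7}\right) 433 = 312 - \frac{15588}{7} = - \frac{13404}{7}$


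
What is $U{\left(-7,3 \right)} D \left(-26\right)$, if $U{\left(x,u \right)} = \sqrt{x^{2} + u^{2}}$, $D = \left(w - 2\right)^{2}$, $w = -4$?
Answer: $- 936 \sqrt{58} \approx -7128.4$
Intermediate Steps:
$D = 36$ ($D = \left(-4 - 2\right)^{2} = \left(-6\right)^{2} = 36$)
$U{\left(x,u \right)} = \sqrt{u^{2} + x^{2}}$
$U{\left(-7,3 \right)} D \left(-26\right) = \sqrt{3^{2} + \left(-7\right)^{2}} \cdot 36 \left(-26\right) = \sqrt{9 + 49} \cdot 36 \left(-26\right) = \sqrt{58} \cdot 36 \left(-26\right) = 36 \sqrt{58} \left(-26\right) = - 936 \sqrt{58}$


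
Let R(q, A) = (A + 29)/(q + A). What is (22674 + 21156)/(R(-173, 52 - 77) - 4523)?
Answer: -4339170/447779 ≈ -9.6904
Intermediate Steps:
R(q, A) = (29 + A)/(A + q)
(22674 + 21156)/(R(-173, 52 - 77) - 4523) = (22674 + 21156)/((29 + (52 - 77))/((52 - 77) - 173) - 4523) = 43830/((29 - 25)/(-25 - 173) - 4523) = 43830/(4/(-198) - 4523) = 43830/(-1/198*4 - 4523) = 43830/(-2/99 - 4523) = 43830/(-447779/99) = 43830*(-99/447779) = -4339170/447779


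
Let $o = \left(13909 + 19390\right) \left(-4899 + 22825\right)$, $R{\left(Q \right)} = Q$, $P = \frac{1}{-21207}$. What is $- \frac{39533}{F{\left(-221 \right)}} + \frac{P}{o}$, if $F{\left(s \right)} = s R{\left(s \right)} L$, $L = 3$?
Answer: $- \frac{12831841464425303}{47559251938669926} \approx -0.26981$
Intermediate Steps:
$P = - \frac{1}{21207} \approx -4.7154 \cdot 10^{-5}$
$F{\left(s \right)} = 3 s^{2}$ ($F{\left(s \right)} = s s 3 = s^{2} \cdot 3 = 3 s^{2}$)
$o = 596917874$ ($o = 33299 \cdot 17926 = 596917874$)
$- \frac{39533}{F{\left(-221 \right)}} + \frac{P}{o} = - \frac{39533}{3 \left(-221\right)^{2}} - \frac{1}{21207 \cdot 596917874} = - \frac{39533}{3 \cdot 48841} - \frac{1}{12658837353918} = - \frac{39533}{146523} - \frac{1}{12658837353918} = \left(-39533\right) \frac{1}{146523} - \frac{1}{12658837353918} = - \frac{3041}{11271} - \frac{1}{12658837353918} = - \frac{12831841464425303}{47559251938669926}$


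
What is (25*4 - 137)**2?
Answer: 1369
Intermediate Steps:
(25*4 - 137)**2 = (100 - 137)**2 = (-37)**2 = 1369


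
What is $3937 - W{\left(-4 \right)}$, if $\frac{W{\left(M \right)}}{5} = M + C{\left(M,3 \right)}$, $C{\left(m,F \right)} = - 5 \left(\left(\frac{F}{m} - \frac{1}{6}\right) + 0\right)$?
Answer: $\frac{47209}{12} \approx 3934.1$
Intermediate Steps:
$C{\left(m,F \right)} = \frac{5}{6} - \frac{5 F}{m}$ ($C{\left(m,F \right)} = - 5 \left(\left(\frac{F}{m} - \frac{1}{6}\right) + 0\right) = - 5 \left(\left(- \frac{1}{6} + \frac{F}{m}\right) + 0\right) = - 5 \left(- \frac{1}{6} + \frac{F}{m}\right) = \frac{5}{6} - \frac{5 F}{m}$)
$W{\left(M \right)} = \frac{25}{6} - \frac{75}{M} + 5 M$ ($W{\left(M \right)} = 5 \left(M + \left(\frac{5}{6} - \frac{15}{M}\right)\right) = 5 \left(\frac{5}{6} + M - \frac{15}{M}\right) = \frac{25}{6} - \frac{75}{M} + 5 M$)
$3937 - W{\left(-4 \right)} = 3937 - \left(\frac{25}{6} - \frac{75}{-4} + 5 \left(-4\right)\right) = 3937 - \left(\frac{25}{6} - - \frac{75}{4} - 20\right) = 3937 - \left(\frac{25}{6} + \frac{75}{4} - 20\right) = 3937 - \frac{35}{12} = \frac{47209}{12}$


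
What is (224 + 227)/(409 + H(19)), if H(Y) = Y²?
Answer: 41/70 ≈ 0.58571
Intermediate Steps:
(224 + 227)/(409 + H(19)) = (224 + 227)/(409 + 19²) = 451/(409 + 361) = 451/770 = 451*(1/770) = 41/70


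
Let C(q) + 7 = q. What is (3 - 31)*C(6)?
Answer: 28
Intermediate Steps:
C(q) = -7 + q
(3 - 31)*C(6) = (3 - 31)*(-7 + 6) = -28*(-1) = 28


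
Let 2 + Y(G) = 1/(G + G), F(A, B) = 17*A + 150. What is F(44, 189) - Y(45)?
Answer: 80999/90 ≈ 899.99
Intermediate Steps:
F(A, B) = 150 + 17*A
Y(G) = -2 + 1/(2*G) (Y(G) = -2 + 1/(G + G) = -2 + 1/(2*G))
F(44, 189) - Y(45) = (150 + 17*44) - (-2 + (½)/45) = (150 + 748) - (-2 + (½)*(1/45)) = 898 - (-2 + 1/90) = 898 - 1*(-179/90) = 898 + 179/90 = 80999/90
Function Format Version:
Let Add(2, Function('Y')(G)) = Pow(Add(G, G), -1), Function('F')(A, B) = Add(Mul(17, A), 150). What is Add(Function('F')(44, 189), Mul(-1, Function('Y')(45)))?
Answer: Rational(80999, 90) ≈ 899.99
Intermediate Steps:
Function('F')(A, B) = Add(150, Mul(17, A))
Function('Y')(G) = Add(-2, Mul(Rational(1, 2), Pow(G, -1))) (Function('Y')(G) = Add(-2, Pow(Add(G, G), -1)) = Add(-2, Pow(Mul(2, G), -1)) = Add(-2, Mul(Rational(1, 2), Pow(G, -1))))
Add(Function('F')(44, 189), Mul(-1, Function('Y')(45))) = Add(Add(150, Mul(17, 44)), Mul(-1, Add(-2, Mul(Rational(1, 2), Pow(45, -1))))) = Add(Add(150, 748), Mul(-1, Add(-2, Mul(Rational(1, 2), Rational(1, 45))))) = Add(898, Mul(-1, Add(-2, Rational(1, 90)))) = Add(898, Mul(-1, Rational(-179, 90))) = Add(898, Rational(179, 90)) = Rational(80999, 90)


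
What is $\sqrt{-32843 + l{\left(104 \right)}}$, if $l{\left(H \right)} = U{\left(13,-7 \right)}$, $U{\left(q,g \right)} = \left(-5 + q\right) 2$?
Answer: $i \sqrt{32827} \approx 181.18 i$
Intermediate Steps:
$U{\left(q,g \right)} = -10 + 2 q$
$l{\left(H \right)} = 16$ ($l{\left(H \right)} = -10 + 2 \cdot 13 = -10 + 26 = 16$)
$\sqrt{-32843 + l{\left(104 \right)}} = \sqrt{-32843 + 16} = \sqrt{-32827} = i \sqrt{32827}$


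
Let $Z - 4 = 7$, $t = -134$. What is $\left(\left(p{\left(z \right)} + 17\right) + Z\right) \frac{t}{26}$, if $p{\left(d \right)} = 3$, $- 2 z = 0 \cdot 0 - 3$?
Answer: $- \frac{2077}{13} \approx -159.77$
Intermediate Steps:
$z = \frac{3}{2}$ ($z = - \frac{0 \cdot 0 - 3}{2} = - \frac{0 - 3}{2} = \left(- \frac{1}{2}\right) \left(-3\right) = \frac{3}{2} \approx 1.5$)
$Z = 11$ ($Z = 4 + 7 = 11$)
$\left(\left(p{\left(z \right)} + 17\right) + Z\right) \frac{t}{26} = \left(\left(3 + 17\right) + 11\right) \left(- \frac{134}{26}\right) = \left(20 + 11\right) \left(\left(-134\right) \frac{1}{26}\right) = 31 \left(- \frac{67}{13}\right) = - \frac{2077}{13}$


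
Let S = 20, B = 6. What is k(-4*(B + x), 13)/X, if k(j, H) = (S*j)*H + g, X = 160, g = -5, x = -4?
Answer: -417/32 ≈ -13.031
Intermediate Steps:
k(j, H) = -5 + 20*H*j (k(j, H) = (20*j)*H - 5 = 20*H*j - 5 = -5 + 20*H*j)
k(-4*(B + x), 13)/X = (-5 + 20*13*(-4*(6 - 4)))/160 = (-5 + 20*13*(-4*2))*(1/160) = (-5 + 20*13*(-8))*(1/160) = (-5 - 2080)*(1/160) = -2085*1/160 = -417/32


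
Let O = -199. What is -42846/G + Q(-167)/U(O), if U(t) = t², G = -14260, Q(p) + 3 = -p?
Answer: 849541543/282355130 ≈ 3.0088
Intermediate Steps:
Q(p) = -3 - p
-42846/G + Q(-167)/U(O) = -42846/(-14260) + (-3 - 1*(-167))/((-199)²) = -42846*(-1/14260) + (-3 + 167)/39601 = 21423/7130 + 164*(1/39601) = 21423/7130 + 164/39601 = 849541543/282355130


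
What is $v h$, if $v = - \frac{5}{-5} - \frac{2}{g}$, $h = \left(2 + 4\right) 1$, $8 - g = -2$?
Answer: $\frac{24}{5} \approx 4.8$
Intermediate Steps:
$g = 10$ ($g = 8 - -2 = 8 + 2 = 10$)
$h = 6$ ($h = 6 \cdot 1 = 6$)
$v = \frac{4}{5}$ ($v = - \frac{5}{-5} - \frac{2}{10} = \left(-5\right) \left(- \frac{1}{5}\right) - \frac{1}{5} = 1 - \frac{1}{5} = \frac{4}{5} \approx 0.8$)
$v h = \frac{4}{5} \cdot 6 = \frac{24}{5}$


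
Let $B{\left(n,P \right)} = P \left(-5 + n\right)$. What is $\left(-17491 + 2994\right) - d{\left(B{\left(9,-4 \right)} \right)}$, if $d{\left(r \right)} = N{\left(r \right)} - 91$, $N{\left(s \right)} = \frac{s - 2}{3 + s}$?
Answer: $- \frac{187296}{13} \approx -14407.0$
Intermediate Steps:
$N{\left(s \right)} = \frac{-2 + s}{3 + s}$
$d{\left(r \right)} = -91 + \frac{-2 + r}{3 + r}$ ($d{\left(r \right)} = \frac{-2 + r}{3 + r} - 91 = -91 + \frac{-2 + r}{3 + r}$)
$\left(-17491 + 2994\right) - d{\left(B{\left(9,-4 \right)} \right)} = \left(-17491 + 2994\right) - \frac{5 \left(-55 - 18 \left(- 4 \left(-5 + 9\right)\right)\right)}{3 - 4 \left(-5 + 9\right)} = -14497 - \frac{5 \left(-55 - 18 \left(\left(-4\right) 4\right)\right)}{3 - 16} = -14497 - \frac{5 \left(-55 - -288\right)}{3 - 16} = -14497 - \frac{5 \left(-55 + 288\right)}{-13} = -14497 - 5 \left(- \frac{1}{13}\right) 233 = -14497 - - \frac{1165}{13} = -14497 + \frac{1165}{13} = - \frac{187296}{13}$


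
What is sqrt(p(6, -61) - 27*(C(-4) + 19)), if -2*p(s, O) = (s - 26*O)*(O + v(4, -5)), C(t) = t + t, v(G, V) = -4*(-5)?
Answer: sqrt(32339) ≈ 179.83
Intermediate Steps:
v(G, V) = 20
C(t) = 2*t
p(s, O) = -(20 + O)*(s - 26*O)/2 (p(s, O) = -(s - 26*O)*(O + 20)/2 = -(s - 26*O)*(20 + O)/2 = -(20 + O)*(s - 26*O)/2)
sqrt(p(6, -61) - 27*(C(-4) + 19)) = sqrt((-10*6 + 13*(-61)**2 + 260*(-61) - 1/2*(-61)*6) - 27*(2*(-4) + 19)) = sqrt((-60 + 13*3721 - 15860 + 183) - 27*(-8 + 19)) = sqrt((-60 + 48373 - 15860 + 183) - 27*11) = sqrt(32636 - 297) = sqrt(32339)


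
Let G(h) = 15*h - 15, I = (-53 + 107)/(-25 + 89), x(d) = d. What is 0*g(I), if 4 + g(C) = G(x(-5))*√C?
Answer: 0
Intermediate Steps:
I = 27/32 (I = 54/64 = 54*(1/64) = 27/32 ≈ 0.84375)
G(h) = -15 + 15*h
g(C) = -4 - 90*√C (g(C) = -4 + (-15 + 15*(-5))*√C = -4 + (-15 - 75)*√C = -4 - 90*√C)
0*g(I) = 0*(-4 - 135*√6/4) = 0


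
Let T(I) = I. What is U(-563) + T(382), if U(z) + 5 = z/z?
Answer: 378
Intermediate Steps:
U(z) = -4 (U(z) = -5 + z/z = -5 + 1 = -4)
U(-563) + T(382) = -4 + 382 = 378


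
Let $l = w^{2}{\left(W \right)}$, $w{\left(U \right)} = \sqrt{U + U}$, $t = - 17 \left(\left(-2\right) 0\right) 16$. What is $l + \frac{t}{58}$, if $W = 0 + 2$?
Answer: $4$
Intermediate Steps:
$t = 0$ ($t = \left(-17\right) 0 \cdot 16 = 0 \cdot 16 = 0$)
$W = 2$
$w{\left(U \right)} = \sqrt{2} \sqrt{U}$ ($w{\left(U \right)} = \sqrt{2 U} = \sqrt{2} \sqrt{U}$)
$l = 4$ ($l = \left(\sqrt{2} \sqrt{2}\right)^{2} = 2^{2} = 4$)
$l + \frac{t}{58} = 4 + \frac{0}{58} = 4 + 0 \cdot \frac{1}{58} = 4 + 0 = 4$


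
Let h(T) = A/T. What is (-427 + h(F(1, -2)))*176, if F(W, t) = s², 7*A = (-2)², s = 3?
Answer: -4733872/63 ≈ -75141.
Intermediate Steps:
A = 4/7 (A = (⅐)*(-2)² = (⅐)*4 = 4/7 ≈ 0.57143)
F(W, t) = 9 (F(W, t) = 3² = 9)
h(T) = 4/(7*T)
(-427 + h(F(1, -2)))*176 = (-427 + (4/7)/9)*176 = (-427 + (4/7)*(⅑))*176 = (-427 + 4/63)*176 = -26897/63*176 = -4733872/63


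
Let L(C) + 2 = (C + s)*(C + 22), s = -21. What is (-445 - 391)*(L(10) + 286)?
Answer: 56848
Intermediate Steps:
L(C) = -2 + (-21 + C)*(22 + C) (L(C) = -2 + (C - 21)*(C + 22) = -2 + (-21 + C)*(22 + C))
(-445 - 391)*(L(10) + 286) = (-445 - 391)*((-464 + 10 + 10**2) + 286) = -836*((-464 + 10 + 100) + 286) = -836*(-354 + 286) = -836*(-68) = 56848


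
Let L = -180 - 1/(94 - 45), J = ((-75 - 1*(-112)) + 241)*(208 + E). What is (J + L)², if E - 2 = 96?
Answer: 17301531759121/2401 ≈ 7.2060e+9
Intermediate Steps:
E = 98 (E = 2 + 96 = 98)
J = 85068 (J = ((-75 - 1*(-112)) + 241)*(208 + 98) = ((-75 + 112) + 241)*306 = (37 + 241)*306 = 278*306 = 85068)
L = -8821/49 (L = -180 - 1/49 = -8821/49 ≈ -180.02)
(J + L)² = (85068 - 8821/49)² = (4159511/49)² = 17301531759121/2401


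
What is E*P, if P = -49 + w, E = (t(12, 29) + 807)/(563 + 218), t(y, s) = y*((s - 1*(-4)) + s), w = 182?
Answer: 18753/71 ≈ 264.13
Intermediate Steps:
t(y, s) = y*(4 + 2*s) (t(y, s) = y*((s + 4) + s) = y*((4 + s) + s) = y*(4 + 2*s))
E = 141/71 (E = (2*12*(2 + 29) + 807)/(563 + 218) = (2*12*31 + 807)/781 = (744 + 807)*(1/781) = 1551*(1/781) = 141/71 ≈ 1.9859)
P = 133 (P = -49 + 182 = 133)
E*P = (141/71)*133 = 18753/71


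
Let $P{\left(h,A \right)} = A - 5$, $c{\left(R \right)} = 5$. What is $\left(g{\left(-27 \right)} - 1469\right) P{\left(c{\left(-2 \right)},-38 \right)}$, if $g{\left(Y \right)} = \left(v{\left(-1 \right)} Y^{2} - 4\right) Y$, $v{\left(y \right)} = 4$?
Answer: $3443999$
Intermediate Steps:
$P{\left(h,A \right)} = -5 + A$ ($P{\left(h,A \right)} = A - 5 = -5 + A$)
$g{\left(Y \right)} = Y \left(-4 + 4 Y^{2}\right)$ ($g{\left(Y \right)} = \left(4 Y^{2} - 4\right) Y = \left(-4 + 4 Y^{2}\right) Y = Y \left(-4 + 4 Y^{2}\right)$)
$\left(g{\left(-27 \right)} - 1469\right) P{\left(c{\left(-2 \right)},-38 \right)} = \left(4 \left(-27\right) \left(-1 + \left(-27\right)^{2}\right) - 1469\right) \left(-5 - 38\right) = \left(4 \left(-27\right) \left(-1 + 729\right) - 1469\right) \left(-43\right) = \left(4 \left(-27\right) 728 - 1469\right) \left(-43\right) = \left(-78624 - 1469\right) \left(-43\right) = \left(-80093\right) \left(-43\right) = 3443999$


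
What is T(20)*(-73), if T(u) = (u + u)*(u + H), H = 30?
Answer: -146000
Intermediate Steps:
T(u) = 2*u*(30 + u) (T(u) = (u + u)*(u + 30) = (2*u)*(30 + u) = 2*u*(30 + u))
T(20)*(-73) = (2*20*(30 + 20))*(-73) = (2*20*50)*(-73) = 2000*(-73) = -146000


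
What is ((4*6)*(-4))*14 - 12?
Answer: -1356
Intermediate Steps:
((4*6)*(-4))*14 - 12 = (24*(-4))*14 - 12 = -96*14 - 12 = -1344 - 12 = -1356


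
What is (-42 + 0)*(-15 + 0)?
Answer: 630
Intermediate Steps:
(-42 + 0)*(-15 + 0) = -42*(-15) = 630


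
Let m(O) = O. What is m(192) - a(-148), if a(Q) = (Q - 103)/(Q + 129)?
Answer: 3397/19 ≈ 178.79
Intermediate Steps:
a(Q) = (-103 + Q)/(129 + Q)
m(192) - a(-148) = 192 - (-103 - 148)/(129 - 148) = 192 - (-251)/(-19) = 192 - (-1)*(-251)/19 = 192 - 1*251/19 = 192 - 251/19 = 3397/19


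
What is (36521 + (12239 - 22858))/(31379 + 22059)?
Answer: 12951/26719 ≈ 0.48471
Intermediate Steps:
(36521 + (12239 - 22858))/(31379 + 22059) = (36521 - 10619)/53438 = 25902*(1/53438) = 12951/26719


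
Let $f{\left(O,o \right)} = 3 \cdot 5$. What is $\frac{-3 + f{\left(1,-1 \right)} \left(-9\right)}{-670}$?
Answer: $\frac{69}{335} \approx 0.20597$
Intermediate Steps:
$f{\left(O,o \right)} = 15$
$\frac{-3 + f{\left(1,-1 \right)} \left(-9\right)}{-670} = \frac{-3 + 15 \left(-9\right)}{-670} = \left(-3 - 135\right) \left(- \frac{1}{670}\right) = \left(-138\right) \left(- \frac{1}{670}\right) = \frac{69}{335}$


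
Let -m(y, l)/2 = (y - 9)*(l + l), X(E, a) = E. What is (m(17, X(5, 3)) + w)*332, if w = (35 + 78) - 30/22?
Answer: -176624/11 ≈ -16057.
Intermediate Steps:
m(y, l) = -4*l*(-9 + y) (m(y, l) = -2*(y - 9)*(l + l) = -2*(-9 + y)*2*l = -4*l*(-9 + y))
w = 1228/11 (w = 113 - 30*1/22 = 113 - 15/11 = 1228/11 ≈ 111.64)
(m(17, X(5, 3)) + w)*332 = (4*5*(9 - 1*17) + 1228/11)*332 = (4*5*(9 - 17) + 1228/11)*332 = (4*5*(-8) + 1228/11)*332 = (-160 + 1228/11)*332 = -532/11*332 = -176624/11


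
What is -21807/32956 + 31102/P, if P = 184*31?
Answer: 56288149/11748814 ≈ 4.7910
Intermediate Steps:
P = 5704
-21807/32956 + 31102/P = -21807/32956 + 31102/5704 = -21807*1/32956 + 31102*(1/5704) = -21807/32956 + 15551/2852 = 56288149/11748814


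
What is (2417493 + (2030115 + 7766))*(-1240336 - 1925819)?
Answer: -14106404666970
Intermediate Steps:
(2417493 + (2030115 + 7766))*(-1240336 - 1925819) = (2417493 + 2037881)*(-3166155) = 4455374*(-3166155) = -14106404666970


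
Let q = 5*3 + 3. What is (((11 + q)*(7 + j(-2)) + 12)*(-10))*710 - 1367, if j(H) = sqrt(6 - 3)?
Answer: -1527867 - 205900*sqrt(3) ≈ -1.8845e+6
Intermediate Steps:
j(H) = sqrt(3)
q = 18 (q = 15 + 3 = 18)
(((11 + q)*(7 + j(-2)) + 12)*(-10))*710 - 1367 = (((11 + 18)*(7 + sqrt(3)) + 12)*(-10))*710 - 1367 = ((29*(7 + sqrt(3)) + 12)*(-10))*710 - 1367 = (((203 + 29*sqrt(3)) + 12)*(-10))*710 - 1367 = ((215 + 29*sqrt(3))*(-10))*710 - 1367 = (-2150 - 290*sqrt(3))*710 - 1367 = (-1526500 - 205900*sqrt(3)) - 1367 = -1527867 - 205900*sqrt(3)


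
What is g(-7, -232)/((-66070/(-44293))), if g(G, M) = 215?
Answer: 1904599/13214 ≈ 144.14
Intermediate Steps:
g(-7, -232)/((-66070/(-44293))) = 215/((-66070/(-44293))) = 215/((-66070*(-1/44293))) = 215/(66070/44293) = 215*(44293/66070) = 1904599/13214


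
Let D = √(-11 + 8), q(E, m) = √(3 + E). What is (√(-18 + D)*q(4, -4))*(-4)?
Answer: -4*√(-126 + 7*I*√3) ≈ -2.1578 - 44.952*I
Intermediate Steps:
D = I*√3 (D = √(-3) = I*√3 ≈ 1.732*I)
(√(-18 + D)*q(4, -4))*(-4) = (√(-18 + I*√3)*√(3 + 4))*(-4) = (√(-18 + I*√3)*√7)*(-4) = (√7*√(-18 + I*√3))*(-4) = -4*√7*√(-18 + I*√3)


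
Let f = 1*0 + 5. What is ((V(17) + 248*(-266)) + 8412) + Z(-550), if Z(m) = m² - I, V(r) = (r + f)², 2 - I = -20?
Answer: 245406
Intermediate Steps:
f = 5 (f = 0 + 5 = 5)
I = 22 (I = 2 - 1*(-20) = 2 + 20 = 22)
V(r) = (5 + r)² (V(r) = (r + 5)² = (5 + r)²)
Z(m) = -22 + m² (Z(m) = m² - 1*22 = m² - 22 = -22 + m²)
((V(17) + 248*(-266)) + 8412) + Z(-550) = (((5 + 17)² + 248*(-266)) + 8412) + (-22 + (-550)²) = ((22² - 65968) + 8412) + (-22 + 302500) = ((484 - 65968) + 8412) + 302478 = (-65484 + 8412) + 302478 = -57072 + 302478 = 245406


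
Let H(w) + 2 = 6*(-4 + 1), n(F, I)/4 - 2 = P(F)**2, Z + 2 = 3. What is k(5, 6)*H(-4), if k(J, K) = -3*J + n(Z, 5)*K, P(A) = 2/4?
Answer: -780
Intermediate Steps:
P(A) = 1/2 (P(A) = 2*(1/4) = 1/2)
Z = 1 (Z = -2 + 3 = 1)
n(F, I) = 9 (n(F, I) = 8 + 4*(1/2)**2 = 8 + 4*(1/4) = 8 + 1 = 9)
k(J, K) = -3*J + 9*K
H(w) = -20 (H(w) = -2 + 6*(-4 + 1) = -2 + 6*(-3) = -2 - 18 = -20)
k(5, 6)*H(-4) = (-3*5 + 9*6)*(-20) = (-15 + 54)*(-20) = 39*(-20) = -780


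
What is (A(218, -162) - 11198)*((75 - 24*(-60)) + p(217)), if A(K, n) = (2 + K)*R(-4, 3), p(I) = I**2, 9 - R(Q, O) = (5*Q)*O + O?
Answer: 161462488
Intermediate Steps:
R(Q, O) = 9 - O - 5*O*Q (R(Q, O) = 9 - ((5*Q)*O + O) = 9 - (5*O*Q + O) = 9 - (O + 5*O*Q) = 9 + (-O - 5*O*Q) = 9 - O - 5*O*Q)
A(K, n) = 132 + 66*K (A(K, n) = (2 + K)*(9 - 1*3 - 5*3*(-4)) = (2 + K)*(9 - 3 + 60) = (2 + K)*66 = 132 + 66*K)
(A(218, -162) - 11198)*((75 - 24*(-60)) + p(217)) = ((132 + 66*218) - 11198)*((75 - 24*(-60)) + 217**2) = ((132 + 14388) - 11198)*((75 + 1440) + 47089) = (14520 - 11198)*(1515 + 47089) = 3322*48604 = 161462488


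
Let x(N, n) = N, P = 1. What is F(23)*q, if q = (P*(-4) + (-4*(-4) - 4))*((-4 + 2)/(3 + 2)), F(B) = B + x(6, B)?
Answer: -464/5 ≈ -92.800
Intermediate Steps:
F(B) = 6 + B (F(B) = B + 6 = 6 + B)
q = -16/5 (q = (1*(-4) + (-4*(-4) - 4))*((-4 + 2)/(3 + 2)) = (-4 + (16 - 4))*(-2/5) = (-4 + 12)*(-2*1/5) = 8*(-2/5) = -16/5 ≈ -3.2000)
F(23)*q = (6 + 23)*(-16/5) = 29*(-16/5) = -464/5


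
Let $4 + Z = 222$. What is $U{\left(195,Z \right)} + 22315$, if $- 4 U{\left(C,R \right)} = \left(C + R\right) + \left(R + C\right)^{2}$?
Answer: $- \frac{40861}{2} \approx -20431.0$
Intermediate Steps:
$Z = 218$ ($Z = -4 + 222 = 218$)
$U{\left(C,R \right)} = - \frac{C}{4} - \frac{R}{4} - \frac{\left(C + R\right)^{2}}{4}$ ($U{\left(C,R \right)} = - \frac{\left(C + R\right) + \left(R + C\right)^{2}}{4} = - \frac{\left(C + R\right) + \left(C + R\right)^{2}}{4} = - \frac{C + R + \left(C + R\right)^{2}}{4} = - \frac{C}{4} - \frac{R}{4} - \frac{\left(C + R\right)^{2}}{4}$)
$U{\left(195,Z \right)} + 22315 = \left(\left(- \frac{1}{4}\right) 195 - \frac{109}{2} - \frac{\left(195 + 218\right)^{2}}{4}\right) + 22315 = \left(- \frac{195}{4} - \frac{109}{2} - \frac{413^{2}}{4}\right) + 22315 = \left(- \frac{195}{4} - \frac{109}{2} - \frac{170569}{4}\right) + 22315 = - \frac{85491}{2} + 22315 = - \frac{40861}{2}$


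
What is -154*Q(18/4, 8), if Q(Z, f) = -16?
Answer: 2464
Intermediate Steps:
-154*Q(18/4, 8) = -154*(-16) = 2464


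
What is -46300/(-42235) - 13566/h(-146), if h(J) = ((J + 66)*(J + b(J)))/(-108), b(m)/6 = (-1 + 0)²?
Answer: 222850861/1689400 ≈ 131.91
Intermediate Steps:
b(m) = 6 (b(m) = 6*(-1 + 0)² = 6*(-1)² = 6*1 = 6)
h(J) = -(6 + J)*(66 + J)/108 (h(J) = ((J + 66)*(J + 6))/(-108) = ((66 + J)*(6 + J))*(-1/108) = ((6 + J)*(66 + J))*(-1/108) = -(6 + J)*(66 + J)/108)
-46300/(-42235) - 13566/h(-146) = -46300/(-42235) - 13566/(-11/3 - ⅔*(-146) - 1/108*(-146)²) = -46300*(-1/42235) - 13566/(-11/3 + 292/3 - 1/108*21316) = 9260/8447 - 13566/(-11/3 + 292/3 - 5329/27) = 9260/8447 - 13566/(-2800/27) = 9260/8447 - 13566*(-27/2800) = 9260/8447 + 26163/200 = 222850861/1689400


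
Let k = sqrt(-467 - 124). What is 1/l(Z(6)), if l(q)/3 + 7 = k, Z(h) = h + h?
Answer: -7/1920 - I*sqrt(591)/1920 ≈ -0.0036458 - 0.012662*I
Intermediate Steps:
Z(h) = 2*h
k = I*sqrt(591) (k = sqrt(-591) = I*sqrt(591) ≈ 24.31*I)
l(q) = -21 + 3*I*sqrt(591) (l(q) = -21 + 3*(I*sqrt(591)) = -21 + 3*I*sqrt(591))
1/l(Z(6)) = 1/(-21 + 3*I*sqrt(591))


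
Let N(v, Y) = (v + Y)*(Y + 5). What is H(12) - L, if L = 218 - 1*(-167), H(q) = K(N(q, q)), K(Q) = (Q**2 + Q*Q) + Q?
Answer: 332951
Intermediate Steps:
N(v, Y) = (5 + Y)*(Y + v) (N(v, Y) = (Y + v)*(5 + Y) = (5 + Y)*(Y + v))
K(Q) = Q + 2*Q**2 (K(Q) = (Q**2 + Q**2) + Q = 2*Q**2 + Q = Q + 2*Q**2)
H(q) = (2*q**2 + 10*q)*(1 + 4*q**2 + 20*q) (H(q) = (q**2 + 5*q + 5*q + q*q)*(1 + 2*(q**2 + 5*q + 5*q + q*q)) = (q**2 + 5*q + 5*q + q**2)*(1 + 2*(q**2 + 5*q + 5*q + q**2)) = (2*q**2 + 10*q)*(1 + 2*(2*q**2 + 10*q)) = (2*q**2 + 10*q)*(1 + (4*q**2 + 20*q)) = (2*q**2 + 10*q)*(1 + 4*q**2 + 20*q))
L = 385 (L = 218 + 167 = 385)
H(12) - L = 2*12*(5 + 12)*(1 + 4*12**2 + 20*12) - 1*385 = 2*12*17*(1 + 4*144 + 240) - 385 = 2*12*17*(1 + 576 + 240) - 385 = 2*12*17*817 - 385 = 333336 - 385 = 332951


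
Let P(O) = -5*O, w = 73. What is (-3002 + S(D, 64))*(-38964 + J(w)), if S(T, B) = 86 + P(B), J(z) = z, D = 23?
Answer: 125851276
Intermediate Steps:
S(T, B) = 86 - 5*B
(-3002 + S(D, 64))*(-38964 + J(w)) = (-3002 + (86 - 5*64))*(-38964 + 73) = (-3002 + (86 - 320))*(-38891) = (-3002 - 234)*(-38891) = -3236*(-38891) = 125851276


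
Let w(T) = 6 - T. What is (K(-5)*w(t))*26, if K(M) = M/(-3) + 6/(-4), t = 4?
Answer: 26/3 ≈ 8.6667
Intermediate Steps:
K(M) = -3/2 - M/3 (K(M) = M*(-⅓) + 6*(-¼) = -M/3 - 3/2 = -3/2 - M/3)
(K(-5)*w(t))*26 = ((-3/2 - ⅓*(-5))*(6 - 1*4))*26 = ((-3/2 + 5/3)*(6 - 4))*26 = ((⅙)*2)*26 = (⅓)*26 = 26/3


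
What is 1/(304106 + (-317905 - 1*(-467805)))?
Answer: 1/454006 ≈ 2.2026e-6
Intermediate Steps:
1/(304106 + (-317905 - 1*(-467805))) = 1/(304106 + (-317905 + 467805)) = 1/(304106 + 149900) = 1/454006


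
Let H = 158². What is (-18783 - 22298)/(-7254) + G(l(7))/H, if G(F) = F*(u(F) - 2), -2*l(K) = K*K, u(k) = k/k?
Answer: 1025723807/181088856 ≈ 5.6642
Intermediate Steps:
u(k) = 1
l(K) = -K²/2 (l(K) = -K*K/2 = -K²/2)
H = 24964
G(F) = -F (G(F) = F*(1 - 2) = F*(-1) = -F)
(-18783 - 22298)/(-7254) + G(l(7))/H = (-18783 - 22298)/(-7254) - (-1)*7²/2/24964 = -41081*(-1/7254) - (-1)*49/2*(1/24964) = 41081/7254 - 1*(-49/2)*(1/24964) = 41081/7254 + (49/2)*(1/24964) = 41081/7254 + 49/49928 = 1025723807/181088856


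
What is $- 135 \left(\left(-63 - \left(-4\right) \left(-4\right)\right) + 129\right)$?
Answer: $-6750$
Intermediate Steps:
$- 135 \left(\left(-63 - \left(-4\right) \left(-4\right)\right) + 129\right) = - 135 \left(\left(-63 - 16\right) + 129\right) = - 135 \left(-79 + 129\right) = \left(-135\right) 50 = -6750$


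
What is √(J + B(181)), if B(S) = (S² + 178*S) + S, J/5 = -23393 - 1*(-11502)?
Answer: √5705 ≈ 75.531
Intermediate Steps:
J = -59455 (J = 5*(-23393 - 1*(-11502)) = 5*(-23393 + 11502) = 5*(-11891) = -59455)
B(S) = S² + 179*S
√(J + B(181)) = √(-59455 + 181*(179 + 181)) = √(-59455 + 181*360) = √(-59455 + 65160) = √5705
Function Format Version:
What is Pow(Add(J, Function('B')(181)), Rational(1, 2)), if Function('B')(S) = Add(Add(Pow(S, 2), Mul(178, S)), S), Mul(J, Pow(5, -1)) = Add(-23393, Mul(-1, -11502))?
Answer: Pow(5705, Rational(1, 2)) ≈ 75.531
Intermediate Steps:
J = -59455 (J = Mul(5, Add(-23393, Mul(-1, -11502))) = Mul(5, Add(-23393, 11502)) = Mul(5, -11891) = -59455)
Function('B')(S) = Add(Pow(S, 2), Mul(179, S))
Pow(Add(J, Function('B')(181)), Rational(1, 2)) = Pow(Add(-59455, Mul(181, Add(179, 181))), Rational(1, 2)) = Pow(Add(-59455, Mul(181, 360)), Rational(1, 2)) = Pow(Add(-59455, 65160), Rational(1, 2)) = Pow(5705, Rational(1, 2))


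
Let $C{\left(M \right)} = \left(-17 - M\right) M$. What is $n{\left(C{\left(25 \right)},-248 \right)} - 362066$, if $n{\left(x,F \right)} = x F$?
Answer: $-101666$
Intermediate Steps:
$C{\left(M \right)} = M \left(-17 - M\right)$
$n{\left(x,F \right)} = F x$
$n{\left(C{\left(25 \right)},-248 \right)} - 362066 = - 248 \left(\left(-1\right) 25 \left(17 + 25\right)\right) - 362066 = - 248 \left(\left(-1\right) 25 \cdot 42\right) - 362066 = \left(-248\right) \left(-1050\right) - 362066 = 260400 - 362066 = -101666$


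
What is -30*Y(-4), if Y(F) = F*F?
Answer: -480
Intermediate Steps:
Y(F) = F²
-30*Y(-4) = -30*(-4)² = -30*16 = -480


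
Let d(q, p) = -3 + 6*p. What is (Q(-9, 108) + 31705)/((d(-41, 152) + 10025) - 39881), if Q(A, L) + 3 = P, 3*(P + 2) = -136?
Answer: -94964/86841 ≈ -1.0935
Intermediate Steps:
P = -142/3 (P = -2 + (⅓)*(-136) = -2 - 136/3 = -142/3 ≈ -47.333)
Q(A, L) = -151/3 (Q(A, L) = -3 - 142/3 = -151/3)
(Q(-9, 108) + 31705)/((d(-41, 152) + 10025) - 39881) = (-151/3 + 31705)/(((-3 + 6*152) + 10025) - 39881) = 94964/(3*(((-3 + 912) + 10025) - 39881)) = 94964/(3*((909 + 10025) - 39881)) = 94964/(3*(10934 - 39881)) = (94964/3)/(-28947) = (94964/3)*(-1/28947) = -94964/86841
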